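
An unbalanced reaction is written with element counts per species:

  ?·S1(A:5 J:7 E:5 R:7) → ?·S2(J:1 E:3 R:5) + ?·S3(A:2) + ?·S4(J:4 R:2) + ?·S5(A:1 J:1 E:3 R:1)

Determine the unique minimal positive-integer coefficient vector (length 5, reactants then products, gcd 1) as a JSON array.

A: 3·5 = 15 | 2·0+6·2+4·0+3·1 = 15
J: 3·7 = 21 | 2·1+6·0+4·4+3·1 = 21
E: 3·5 = 15 | 2·3+6·0+4·0+3·3 = 15
R: 3·7 = 21 | 2·5+6·0+4·2+3·1 = 21
gcd(3,2,6,4,3) = 1

Coefficients: [3, 2, 6, 4, 3]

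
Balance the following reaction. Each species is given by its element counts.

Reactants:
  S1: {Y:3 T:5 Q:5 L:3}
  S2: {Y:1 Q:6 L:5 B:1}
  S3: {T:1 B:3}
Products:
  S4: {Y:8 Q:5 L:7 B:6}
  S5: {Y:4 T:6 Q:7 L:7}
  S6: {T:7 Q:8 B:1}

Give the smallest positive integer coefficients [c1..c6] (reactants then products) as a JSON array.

Y: 6·3+2·1+2·0 = 20 | 1·8+3·4+2·0 = 20
T: 6·5+2·0+2·1 = 32 | 1·0+3·6+2·7 = 32
Q: 6·5+2·6+2·0 = 42 | 1·5+3·7+2·8 = 42
L: 6·3+2·5+2·0 = 28 | 1·7+3·7+2·0 = 28
B: 6·0+2·1+2·3 = 8 | 1·6+3·0+2·1 = 8
gcd(6,2,2,1,3,2) = 1

Coefficients: [6, 2, 2, 1, 3, 2]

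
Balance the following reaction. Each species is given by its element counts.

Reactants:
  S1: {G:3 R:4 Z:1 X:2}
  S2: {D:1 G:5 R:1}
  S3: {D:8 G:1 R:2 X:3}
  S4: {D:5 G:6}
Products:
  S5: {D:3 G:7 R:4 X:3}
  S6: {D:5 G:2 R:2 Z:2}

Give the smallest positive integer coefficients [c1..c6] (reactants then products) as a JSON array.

Coefficients: [6, 2, 2, 3, 6, 3]

D: 6·0+2·1+2·8+3·5 = 33 | 6·3+3·5 = 33
G: 6·3+2·5+2·1+3·6 = 48 | 6·7+3·2 = 48
R: 6·4+2·1+2·2+3·0 = 30 | 6·4+3·2 = 30
Z: 6·1+2·0+2·0+3·0 = 6 | 6·0+3·2 = 6
X: 6·2+2·0+2·3+3·0 = 18 | 6·3+3·0 = 18
gcd(6,2,2,3,6,3) = 1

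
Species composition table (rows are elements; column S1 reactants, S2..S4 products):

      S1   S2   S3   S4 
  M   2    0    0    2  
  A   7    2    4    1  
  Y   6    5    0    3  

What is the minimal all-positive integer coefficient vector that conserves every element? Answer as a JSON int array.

Coefficients: [5, 3, 6, 5]

M: 5·2 = 10 | 3·0+6·0+5·2 = 10
A: 5·7 = 35 | 3·2+6·4+5·1 = 35
Y: 5·6 = 30 | 3·5+6·0+5·3 = 30
gcd(5,3,6,5) = 1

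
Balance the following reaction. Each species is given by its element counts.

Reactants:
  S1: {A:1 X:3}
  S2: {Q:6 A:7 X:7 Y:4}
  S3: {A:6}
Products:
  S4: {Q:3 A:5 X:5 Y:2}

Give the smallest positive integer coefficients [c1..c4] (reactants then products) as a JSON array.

Coefficients: [3, 3, 1, 6]

Q: 3·0+3·6+1·0 = 18 | 6·3 = 18
A: 3·1+3·7+1·6 = 30 | 6·5 = 30
X: 3·3+3·7+1·0 = 30 | 6·5 = 30
Y: 3·0+3·4+1·0 = 12 | 6·2 = 12
gcd(3,3,1,6) = 1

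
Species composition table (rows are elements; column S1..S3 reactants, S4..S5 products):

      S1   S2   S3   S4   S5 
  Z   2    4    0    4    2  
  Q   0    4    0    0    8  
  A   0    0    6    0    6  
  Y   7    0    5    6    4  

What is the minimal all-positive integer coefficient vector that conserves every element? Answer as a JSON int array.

Z: 4·2+4·4+2·0 = 24 | 5·4+2·2 = 24
Q: 4·0+4·4+2·0 = 16 | 5·0+2·8 = 16
A: 4·0+4·0+2·6 = 12 | 5·0+2·6 = 12
Y: 4·7+4·0+2·5 = 38 | 5·6+2·4 = 38
gcd(4,4,2,5,2) = 1

Coefficients: [4, 4, 2, 5, 2]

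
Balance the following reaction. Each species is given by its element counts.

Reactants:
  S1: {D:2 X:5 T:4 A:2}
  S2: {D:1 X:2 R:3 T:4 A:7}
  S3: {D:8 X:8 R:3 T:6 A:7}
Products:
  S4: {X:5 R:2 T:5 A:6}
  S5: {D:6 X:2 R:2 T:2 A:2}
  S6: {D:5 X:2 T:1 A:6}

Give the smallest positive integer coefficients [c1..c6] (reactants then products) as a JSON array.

Coefficients: [1, 3, 3, 5, 4, 1]

D: 1·2+3·1+3·8 = 29 | 5·0+4·6+1·5 = 29
X: 1·5+3·2+3·8 = 35 | 5·5+4·2+1·2 = 35
R: 1·0+3·3+3·3 = 18 | 5·2+4·2+1·0 = 18
T: 1·4+3·4+3·6 = 34 | 5·5+4·2+1·1 = 34
A: 1·2+3·7+3·7 = 44 | 5·6+4·2+1·6 = 44
gcd(1,3,3,5,4,1) = 1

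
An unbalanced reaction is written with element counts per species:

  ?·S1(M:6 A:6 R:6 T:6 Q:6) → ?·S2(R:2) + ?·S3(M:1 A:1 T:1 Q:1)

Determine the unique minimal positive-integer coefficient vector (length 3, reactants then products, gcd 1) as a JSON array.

M: 1·6 = 6 | 3·0+6·1 = 6
A: 1·6 = 6 | 3·0+6·1 = 6
R: 1·6 = 6 | 3·2+6·0 = 6
T: 1·6 = 6 | 3·0+6·1 = 6
Q: 1·6 = 6 | 3·0+6·1 = 6
gcd(1,3,6) = 1

Coefficients: [1, 3, 6]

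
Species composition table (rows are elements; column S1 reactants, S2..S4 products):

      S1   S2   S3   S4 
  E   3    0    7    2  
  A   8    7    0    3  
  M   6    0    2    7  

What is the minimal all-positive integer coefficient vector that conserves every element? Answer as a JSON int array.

E: 5·3 = 15 | 4·0+1·7+4·2 = 15
A: 5·8 = 40 | 4·7+1·0+4·3 = 40
M: 5·6 = 30 | 4·0+1·2+4·7 = 30
gcd(5,4,1,4) = 1

Coefficients: [5, 4, 1, 4]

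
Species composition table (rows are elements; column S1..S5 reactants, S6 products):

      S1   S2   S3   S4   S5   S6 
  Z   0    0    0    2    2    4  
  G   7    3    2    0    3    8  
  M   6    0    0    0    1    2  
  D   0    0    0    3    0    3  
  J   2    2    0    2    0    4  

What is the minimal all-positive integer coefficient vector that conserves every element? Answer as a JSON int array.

Z: 1·0+5·0+4·0+6·2+6·2 = 24 | 6·4 = 24
G: 1·7+5·3+4·2+6·0+6·3 = 48 | 6·8 = 48
M: 1·6+5·0+4·0+6·0+6·1 = 12 | 6·2 = 12
D: 1·0+5·0+4·0+6·3+6·0 = 18 | 6·3 = 18
J: 1·2+5·2+4·0+6·2+6·0 = 24 | 6·4 = 24
gcd(1,5,4,6,6,6) = 1

Coefficients: [1, 5, 4, 6, 6, 6]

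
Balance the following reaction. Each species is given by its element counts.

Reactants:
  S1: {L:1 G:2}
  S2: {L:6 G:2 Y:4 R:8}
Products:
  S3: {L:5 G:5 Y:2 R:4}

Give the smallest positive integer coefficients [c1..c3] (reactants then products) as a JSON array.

L: 4·1+1·6 = 10 | 2·5 = 10
G: 4·2+1·2 = 10 | 2·5 = 10
Y: 4·0+1·4 = 4 | 2·2 = 4
R: 4·0+1·8 = 8 | 2·4 = 8
gcd(4,1,2) = 1

Coefficients: [4, 1, 2]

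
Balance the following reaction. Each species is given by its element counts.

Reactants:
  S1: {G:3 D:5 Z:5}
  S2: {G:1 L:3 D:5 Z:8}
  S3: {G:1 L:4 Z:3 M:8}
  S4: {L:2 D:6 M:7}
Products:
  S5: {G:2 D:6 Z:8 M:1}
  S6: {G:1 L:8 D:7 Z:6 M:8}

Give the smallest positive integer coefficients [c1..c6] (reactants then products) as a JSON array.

Coefficients: [2, 6, 2, 3, 5, 4]

G: 2·3+6·1+2·1+3·0 = 14 | 5·2+4·1 = 14
L: 2·0+6·3+2·4+3·2 = 32 | 5·0+4·8 = 32
D: 2·5+6·5+2·0+3·6 = 58 | 5·6+4·7 = 58
Z: 2·5+6·8+2·3+3·0 = 64 | 5·8+4·6 = 64
M: 2·0+6·0+2·8+3·7 = 37 | 5·1+4·8 = 37
gcd(2,6,2,3,5,4) = 1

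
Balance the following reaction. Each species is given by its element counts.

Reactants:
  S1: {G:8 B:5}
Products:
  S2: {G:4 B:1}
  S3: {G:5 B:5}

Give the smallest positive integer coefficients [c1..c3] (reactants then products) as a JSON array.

G: 5·8 = 40 | 5·4+4·5 = 40
B: 5·5 = 25 | 5·1+4·5 = 25
gcd(5,5,4) = 1

Coefficients: [5, 5, 4]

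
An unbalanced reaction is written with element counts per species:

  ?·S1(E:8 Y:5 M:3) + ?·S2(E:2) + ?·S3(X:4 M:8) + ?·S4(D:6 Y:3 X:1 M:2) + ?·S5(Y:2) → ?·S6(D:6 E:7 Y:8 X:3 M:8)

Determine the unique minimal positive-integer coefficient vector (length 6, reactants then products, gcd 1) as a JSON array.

Coefficients: [4, 5, 3, 6, 5, 6]

D: 4·0+5·0+3·0+6·6+5·0 = 36 | 6·6 = 36
E: 4·8+5·2+3·0+6·0+5·0 = 42 | 6·7 = 42
Y: 4·5+5·0+3·0+6·3+5·2 = 48 | 6·8 = 48
X: 4·0+5·0+3·4+6·1+5·0 = 18 | 6·3 = 18
M: 4·3+5·0+3·8+6·2+5·0 = 48 | 6·8 = 48
gcd(4,5,3,6,5,6) = 1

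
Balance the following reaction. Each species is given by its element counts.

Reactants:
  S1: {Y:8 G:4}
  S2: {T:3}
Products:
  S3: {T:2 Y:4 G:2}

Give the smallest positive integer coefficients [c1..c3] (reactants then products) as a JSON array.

T: 3·0+4·3 = 12 | 6·2 = 12
Y: 3·8+4·0 = 24 | 6·4 = 24
G: 3·4+4·0 = 12 | 6·2 = 12
gcd(3,4,6) = 1

Coefficients: [3, 4, 6]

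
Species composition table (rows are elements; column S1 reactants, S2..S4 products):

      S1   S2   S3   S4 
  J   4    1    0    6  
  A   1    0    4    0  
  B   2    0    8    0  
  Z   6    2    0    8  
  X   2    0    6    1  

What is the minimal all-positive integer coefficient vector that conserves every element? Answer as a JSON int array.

Coefficients: [4, 4, 1, 2]

J: 4·4 = 16 | 4·1+1·0+2·6 = 16
A: 4·1 = 4 | 4·0+1·4+2·0 = 4
B: 4·2 = 8 | 4·0+1·8+2·0 = 8
Z: 4·6 = 24 | 4·2+1·0+2·8 = 24
X: 4·2 = 8 | 4·0+1·6+2·1 = 8
gcd(4,4,1,2) = 1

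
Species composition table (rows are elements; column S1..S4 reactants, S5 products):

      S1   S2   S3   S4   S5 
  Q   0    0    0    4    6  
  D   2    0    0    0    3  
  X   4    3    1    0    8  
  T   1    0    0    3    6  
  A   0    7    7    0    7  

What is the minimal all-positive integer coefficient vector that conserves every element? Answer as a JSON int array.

Coefficients: [3, 1, 1, 3, 2]

Q: 3·0+1·0+1·0+3·4 = 12 | 2·6 = 12
D: 3·2+1·0+1·0+3·0 = 6 | 2·3 = 6
X: 3·4+1·3+1·1+3·0 = 16 | 2·8 = 16
T: 3·1+1·0+1·0+3·3 = 12 | 2·6 = 12
A: 3·0+1·7+1·7+3·0 = 14 | 2·7 = 14
gcd(3,1,1,3,2) = 1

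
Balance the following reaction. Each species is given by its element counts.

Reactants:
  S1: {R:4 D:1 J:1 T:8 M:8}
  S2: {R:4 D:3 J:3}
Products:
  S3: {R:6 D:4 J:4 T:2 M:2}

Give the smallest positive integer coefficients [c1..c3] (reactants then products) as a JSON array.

Coefficients: [1, 5, 4]

R: 1·4+5·4 = 24 | 4·6 = 24
D: 1·1+5·3 = 16 | 4·4 = 16
J: 1·1+5·3 = 16 | 4·4 = 16
T: 1·8+5·0 = 8 | 4·2 = 8
M: 1·8+5·0 = 8 | 4·2 = 8
gcd(1,5,4) = 1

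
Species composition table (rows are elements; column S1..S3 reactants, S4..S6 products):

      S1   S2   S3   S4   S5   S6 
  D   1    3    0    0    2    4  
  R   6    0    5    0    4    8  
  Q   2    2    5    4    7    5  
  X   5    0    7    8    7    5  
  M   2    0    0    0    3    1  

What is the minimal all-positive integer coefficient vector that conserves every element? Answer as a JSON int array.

D: 4·1+6·3+4·0 = 22 | 2·0+1·2+5·4 = 22
R: 4·6+6·0+4·5 = 44 | 2·0+1·4+5·8 = 44
Q: 4·2+6·2+4·5 = 40 | 2·4+1·7+5·5 = 40
X: 4·5+6·0+4·7 = 48 | 2·8+1·7+5·5 = 48
M: 4·2+6·0+4·0 = 8 | 2·0+1·3+5·1 = 8
gcd(4,6,4,2,1,5) = 1

Coefficients: [4, 6, 4, 2, 1, 5]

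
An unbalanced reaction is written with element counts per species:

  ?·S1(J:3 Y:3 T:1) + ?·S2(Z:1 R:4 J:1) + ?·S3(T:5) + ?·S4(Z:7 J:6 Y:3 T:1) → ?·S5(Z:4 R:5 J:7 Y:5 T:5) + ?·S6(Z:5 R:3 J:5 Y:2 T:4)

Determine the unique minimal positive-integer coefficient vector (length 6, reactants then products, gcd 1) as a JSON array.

Z: 4·0+6·1+4·0+3·7 = 27 | 3·4+3·5 = 27
R: 4·0+6·4+4·0+3·0 = 24 | 3·5+3·3 = 24
J: 4·3+6·1+4·0+3·6 = 36 | 3·7+3·5 = 36
Y: 4·3+6·0+4·0+3·3 = 21 | 3·5+3·2 = 21
T: 4·1+6·0+4·5+3·1 = 27 | 3·5+3·4 = 27
gcd(4,6,4,3,3,3) = 1

Coefficients: [4, 6, 4, 3, 3, 3]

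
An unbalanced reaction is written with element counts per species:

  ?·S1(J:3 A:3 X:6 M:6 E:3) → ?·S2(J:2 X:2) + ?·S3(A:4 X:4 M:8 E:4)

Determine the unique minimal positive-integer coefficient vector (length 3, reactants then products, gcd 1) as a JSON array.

Coefficients: [4, 6, 3]

J: 4·3 = 12 | 6·2+3·0 = 12
A: 4·3 = 12 | 6·0+3·4 = 12
X: 4·6 = 24 | 6·2+3·4 = 24
M: 4·6 = 24 | 6·0+3·8 = 24
E: 4·3 = 12 | 6·0+3·4 = 12
gcd(4,6,3) = 1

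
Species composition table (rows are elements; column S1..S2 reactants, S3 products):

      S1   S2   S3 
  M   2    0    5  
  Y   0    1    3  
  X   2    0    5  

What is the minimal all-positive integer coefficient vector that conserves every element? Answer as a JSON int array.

Coefficients: [5, 6, 2]

M: 5·2+6·0 = 10 | 2·5 = 10
Y: 5·0+6·1 = 6 | 2·3 = 6
X: 5·2+6·0 = 10 | 2·5 = 10
gcd(5,6,2) = 1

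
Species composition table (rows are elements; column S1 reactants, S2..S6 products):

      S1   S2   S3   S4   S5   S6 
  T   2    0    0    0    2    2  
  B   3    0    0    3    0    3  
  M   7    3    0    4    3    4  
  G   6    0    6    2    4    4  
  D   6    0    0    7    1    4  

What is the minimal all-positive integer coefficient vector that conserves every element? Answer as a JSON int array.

T: 6·2 = 12 | 3·0+1·0+3·0+3·2+3·2 = 12
B: 6·3 = 18 | 3·0+1·0+3·3+3·0+3·3 = 18
M: 6·7 = 42 | 3·3+1·0+3·4+3·3+3·4 = 42
G: 6·6 = 36 | 3·0+1·6+3·2+3·4+3·4 = 36
D: 6·6 = 36 | 3·0+1·0+3·7+3·1+3·4 = 36
gcd(6,3,1,3,3,3) = 1

Coefficients: [6, 3, 1, 3, 3, 3]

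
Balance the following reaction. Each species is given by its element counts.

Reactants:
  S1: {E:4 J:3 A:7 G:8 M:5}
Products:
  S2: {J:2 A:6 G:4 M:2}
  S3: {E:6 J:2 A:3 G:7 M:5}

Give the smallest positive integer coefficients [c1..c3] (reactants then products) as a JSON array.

Coefficients: [6, 5, 4]

E: 6·4 = 24 | 5·0+4·6 = 24
J: 6·3 = 18 | 5·2+4·2 = 18
A: 6·7 = 42 | 5·6+4·3 = 42
G: 6·8 = 48 | 5·4+4·7 = 48
M: 6·5 = 30 | 5·2+4·5 = 30
gcd(6,5,4) = 1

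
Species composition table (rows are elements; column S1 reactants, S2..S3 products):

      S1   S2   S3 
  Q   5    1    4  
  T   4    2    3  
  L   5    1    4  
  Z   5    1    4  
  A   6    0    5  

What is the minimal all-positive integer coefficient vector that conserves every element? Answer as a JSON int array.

Coefficients: [5, 1, 6]

Q: 5·5 = 25 | 1·1+6·4 = 25
T: 5·4 = 20 | 1·2+6·3 = 20
L: 5·5 = 25 | 1·1+6·4 = 25
Z: 5·5 = 25 | 1·1+6·4 = 25
A: 5·6 = 30 | 1·0+6·5 = 30
gcd(5,1,6) = 1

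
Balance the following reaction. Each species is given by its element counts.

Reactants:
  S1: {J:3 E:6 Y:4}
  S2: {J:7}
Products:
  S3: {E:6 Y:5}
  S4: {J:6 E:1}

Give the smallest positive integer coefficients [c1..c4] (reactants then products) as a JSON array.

Coefficients: [5, 3, 4, 6]

J: 5·3+3·7 = 36 | 4·0+6·6 = 36
E: 5·6+3·0 = 30 | 4·6+6·1 = 30
Y: 5·4+3·0 = 20 | 4·5+6·0 = 20
gcd(5,3,4,6) = 1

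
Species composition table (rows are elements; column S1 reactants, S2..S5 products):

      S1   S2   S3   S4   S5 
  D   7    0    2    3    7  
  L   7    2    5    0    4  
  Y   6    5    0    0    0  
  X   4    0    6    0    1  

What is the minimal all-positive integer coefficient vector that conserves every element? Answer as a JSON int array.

Coefficients: [5, 6, 3, 5, 2]

D: 5·7 = 35 | 6·0+3·2+5·3+2·7 = 35
L: 5·7 = 35 | 6·2+3·5+5·0+2·4 = 35
Y: 5·6 = 30 | 6·5+3·0+5·0+2·0 = 30
X: 5·4 = 20 | 6·0+3·6+5·0+2·1 = 20
gcd(5,6,3,5,2) = 1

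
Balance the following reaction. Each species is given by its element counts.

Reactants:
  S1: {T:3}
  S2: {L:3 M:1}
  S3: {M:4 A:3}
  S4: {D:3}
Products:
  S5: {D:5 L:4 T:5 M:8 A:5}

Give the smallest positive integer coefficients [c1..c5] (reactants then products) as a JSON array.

Coefficients: [5, 4, 5, 5, 3]

D: 5·0+4·0+5·0+5·3 = 15 | 3·5 = 15
L: 5·0+4·3+5·0+5·0 = 12 | 3·4 = 12
T: 5·3+4·0+5·0+5·0 = 15 | 3·5 = 15
M: 5·0+4·1+5·4+5·0 = 24 | 3·8 = 24
A: 5·0+4·0+5·3+5·0 = 15 | 3·5 = 15
gcd(5,4,5,5,3) = 1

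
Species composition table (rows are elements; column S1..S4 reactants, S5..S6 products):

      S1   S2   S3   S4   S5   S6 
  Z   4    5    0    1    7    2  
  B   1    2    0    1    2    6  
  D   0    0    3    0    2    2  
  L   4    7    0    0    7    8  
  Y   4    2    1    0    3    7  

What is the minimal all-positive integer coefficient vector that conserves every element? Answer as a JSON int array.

Z: 2·4+5·5+4·0+4·1 = 37 | 5·7+1·2 = 37
B: 2·1+5·2+4·0+4·1 = 16 | 5·2+1·6 = 16
D: 2·0+5·0+4·3+4·0 = 12 | 5·2+1·2 = 12
L: 2·4+5·7+4·0+4·0 = 43 | 5·7+1·8 = 43
Y: 2·4+5·2+4·1+4·0 = 22 | 5·3+1·7 = 22
gcd(2,5,4,4,5,1) = 1

Coefficients: [2, 5, 4, 4, 5, 1]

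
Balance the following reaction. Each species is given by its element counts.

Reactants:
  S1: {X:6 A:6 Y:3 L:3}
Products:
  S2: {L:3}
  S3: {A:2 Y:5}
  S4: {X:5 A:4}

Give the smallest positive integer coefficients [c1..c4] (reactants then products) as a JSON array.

Coefficients: [5, 5, 3, 6]

X: 5·6 = 30 | 5·0+3·0+6·5 = 30
A: 5·6 = 30 | 5·0+3·2+6·4 = 30
Y: 5·3 = 15 | 5·0+3·5+6·0 = 15
L: 5·3 = 15 | 5·3+3·0+6·0 = 15
gcd(5,5,3,6) = 1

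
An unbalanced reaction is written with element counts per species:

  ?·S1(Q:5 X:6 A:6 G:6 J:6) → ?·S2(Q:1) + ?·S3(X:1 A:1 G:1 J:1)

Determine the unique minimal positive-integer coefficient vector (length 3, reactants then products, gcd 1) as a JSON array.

Coefficients: [1, 5, 6]

Q: 1·5 = 5 | 5·1+6·0 = 5
X: 1·6 = 6 | 5·0+6·1 = 6
A: 1·6 = 6 | 5·0+6·1 = 6
G: 1·6 = 6 | 5·0+6·1 = 6
J: 1·6 = 6 | 5·0+6·1 = 6
gcd(1,5,6) = 1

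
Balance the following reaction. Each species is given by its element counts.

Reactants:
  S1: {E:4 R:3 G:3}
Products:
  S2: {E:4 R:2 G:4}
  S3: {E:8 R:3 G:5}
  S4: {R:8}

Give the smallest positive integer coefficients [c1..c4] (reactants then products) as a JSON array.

Coefficients: [6, 2, 2, 1]

E: 6·4 = 24 | 2·4+2·8+1·0 = 24
R: 6·3 = 18 | 2·2+2·3+1·8 = 18
G: 6·3 = 18 | 2·4+2·5+1·0 = 18
gcd(6,2,2,1) = 1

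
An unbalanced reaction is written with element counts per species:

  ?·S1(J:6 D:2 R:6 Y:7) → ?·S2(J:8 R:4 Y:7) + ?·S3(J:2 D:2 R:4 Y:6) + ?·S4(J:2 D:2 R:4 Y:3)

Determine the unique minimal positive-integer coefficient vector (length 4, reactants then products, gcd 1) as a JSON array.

J: 6·6 = 36 | 3·8+1·2+5·2 = 36
D: 6·2 = 12 | 3·0+1·2+5·2 = 12
R: 6·6 = 36 | 3·4+1·4+5·4 = 36
Y: 6·7 = 42 | 3·7+1·6+5·3 = 42
gcd(6,3,1,5) = 1

Coefficients: [6, 3, 1, 5]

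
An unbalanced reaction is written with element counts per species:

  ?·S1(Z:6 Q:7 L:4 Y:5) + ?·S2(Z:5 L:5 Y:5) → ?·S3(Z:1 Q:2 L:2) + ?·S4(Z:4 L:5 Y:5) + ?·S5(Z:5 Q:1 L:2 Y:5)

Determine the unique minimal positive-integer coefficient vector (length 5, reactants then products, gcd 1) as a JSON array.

Coefficients: [2, 5, 5, 3, 4]

Z: 2·6+5·5 = 37 | 5·1+3·4+4·5 = 37
Q: 2·7+5·0 = 14 | 5·2+3·0+4·1 = 14
L: 2·4+5·5 = 33 | 5·2+3·5+4·2 = 33
Y: 2·5+5·5 = 35 | 5·0+3·5+4·5 = 35
gcd(2,5,5,3,4) = 1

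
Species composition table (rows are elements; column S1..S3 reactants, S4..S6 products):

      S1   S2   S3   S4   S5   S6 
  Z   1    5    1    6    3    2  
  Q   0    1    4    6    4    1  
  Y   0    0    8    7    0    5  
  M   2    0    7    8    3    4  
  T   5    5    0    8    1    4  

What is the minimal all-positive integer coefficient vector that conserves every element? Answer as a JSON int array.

Z: 3·1+3·5+4·1 = 22 | 1·6+2·3+5·2 = 22
Q: 3·0+3·1+4·4 = 19 | 1·6+2·4+5·1 = 19
Y: 3·0+3·0+4·8 = 32 | 1·7+2·0+5·5 = 32
M: 3·2+3·0+4·7 = 34 | 1·8+2·3+5·4 = 34
T: 3·5+3·5+4·0 = 30 | 1·8+2·1+5·4 = 30
gcd(3,3,4,1,2,5) = 1

Coefficients: [3, 3, 4, 1, 2, 5]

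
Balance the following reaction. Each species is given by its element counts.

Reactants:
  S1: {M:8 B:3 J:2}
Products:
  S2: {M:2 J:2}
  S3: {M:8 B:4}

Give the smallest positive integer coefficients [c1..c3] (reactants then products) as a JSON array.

M: 4·8 = 32 | 4·2+3·8 = 32
B: 4·3 = 12 | 4·0+3·4 = 12
J: 4·2 = 8 | 4·2+3·0 = 8
gcd(4,4,3) = 1

Coefficients: [4, 4, 3]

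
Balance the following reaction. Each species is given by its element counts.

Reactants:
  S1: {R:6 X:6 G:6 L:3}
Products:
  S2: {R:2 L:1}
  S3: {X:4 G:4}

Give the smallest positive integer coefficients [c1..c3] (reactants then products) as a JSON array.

R: 2·6 = 12 | 6·2+3·0 = 12
X: 2·6 = 12 | 6·0+3·4 = 12
G: 2·6 = 12 | 6·0+3·4 = 12
L: 2·3 = 6 | 6·1+3·0 = 6
gcd(2,6,3) = 1

Coefficients: [2, 6, 3]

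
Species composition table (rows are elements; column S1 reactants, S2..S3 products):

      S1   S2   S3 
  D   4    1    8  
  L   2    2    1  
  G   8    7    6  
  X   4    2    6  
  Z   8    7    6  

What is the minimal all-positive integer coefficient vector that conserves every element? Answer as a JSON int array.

D: 5·4 = 20 | 4·1+2·8 = 20
L: 5·2 = 10 | 4·2+2·1 = 10
G: 5·8 = 40 | 4·7+2·6 = 40
X: 5·4 = 20 | 4·2+2·6 = 20
Z: 5·8 = 40 | 4·7+2·6 = 40
gcd(5,4,2) = 1

Coefficients: [5, 4, 2]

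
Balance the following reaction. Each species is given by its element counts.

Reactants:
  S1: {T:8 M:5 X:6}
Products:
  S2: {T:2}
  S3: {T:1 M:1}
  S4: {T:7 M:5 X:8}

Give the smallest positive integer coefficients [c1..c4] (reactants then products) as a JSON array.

T: 4·8 = 32 | 3·2+5·1+3·7 = 32
M: 4·5 = 20 | 3·0+5·1+3·5 = 20
X: 4·6 = 24 | 3·0+5·0+3·8 = 24
gcd(4,3,5,3) = 1

Coefficients: [4, 3, 5, 3]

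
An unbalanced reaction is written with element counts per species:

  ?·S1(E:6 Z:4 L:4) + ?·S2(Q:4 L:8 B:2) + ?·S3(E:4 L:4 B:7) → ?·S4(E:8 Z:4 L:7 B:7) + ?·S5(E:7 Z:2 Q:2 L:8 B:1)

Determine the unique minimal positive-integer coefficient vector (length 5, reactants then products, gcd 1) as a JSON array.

E: 5·6+1·0+4·4 = 46 | 4·8+2·7 = 46
Z: 5·4+1·0+4·0 = 20 | 4·4+2·2 = 20
Q: 5·0+1·4+4·0 = 4 | 4·0+2·2 = 4
L: 5·4+1·8+4·4 = 44 | 4·7+2·8 = 44
B: 5·0+1·2+4·7 = 30 | 4·7+2·1 = 30
gcd(5,1,4,4,2) = 1

Coefficients: [5, 1, 4, 4, 2]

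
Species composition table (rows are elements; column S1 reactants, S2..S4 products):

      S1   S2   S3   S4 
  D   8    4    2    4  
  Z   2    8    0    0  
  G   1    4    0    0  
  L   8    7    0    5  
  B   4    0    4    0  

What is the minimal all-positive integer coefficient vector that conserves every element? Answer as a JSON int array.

Coefficients: [4, 1, 4, 5]

D: 4·8 = 32 | 1·4+4·2+5·4 = 32
Z: 4·2 = 8 | 1·8+4·0+5·0 = 8
G: 4·1 = 4 | 1·4+4·0+5·0 = 4
L: 4·8 = 32 | 1·7+4·0+5·5 = 32
B: 4·4 = 16 | 1·0+4·4+5·0 = 16
gcd(4,1,4,5) = 1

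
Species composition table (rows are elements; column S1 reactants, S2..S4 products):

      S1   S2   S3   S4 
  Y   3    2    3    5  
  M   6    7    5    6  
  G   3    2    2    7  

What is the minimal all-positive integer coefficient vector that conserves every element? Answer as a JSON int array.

Coefficients: [5, 2, 2, 1]

Y: 5·3 = 15 | 2·2+2·3+1·5 = 15
M: 5·6 = 30 | 2·7+2·5+1·6 = 30
G: 5·3 = 15 | 2·2+2·2+1·7 = 15
gcd(5,2,2,1) = 1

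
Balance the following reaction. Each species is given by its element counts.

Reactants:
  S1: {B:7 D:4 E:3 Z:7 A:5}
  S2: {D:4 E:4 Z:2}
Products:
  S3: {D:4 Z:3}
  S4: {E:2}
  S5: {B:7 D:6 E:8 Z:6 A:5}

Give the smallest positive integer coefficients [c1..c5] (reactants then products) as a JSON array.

Coefficients: [2, 5, 4, 5, 2]

B: 2·7+5·0 = 14 | 4·0+5·0+2·7 = 14
D: 2·4+5·4 = 28 | 4·4+5·0+2·6 = 28
E: 2·3+5·4 = 26 | 4·0+5·2+2·8 = 26
Z: 2·7+5·2 = 24 | 4·3+5·0+2·6 = 24
A: 2·5+5·0 = 10 | 4·0+5·0+2·5 = 10
gcd(2,5,4,5,2) = 1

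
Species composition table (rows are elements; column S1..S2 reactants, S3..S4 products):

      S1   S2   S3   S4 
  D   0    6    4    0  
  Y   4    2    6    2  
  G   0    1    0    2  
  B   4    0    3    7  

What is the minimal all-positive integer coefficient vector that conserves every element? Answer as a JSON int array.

D: 4·0+2·6 = 12 | 3·4+1·0 = 12
Y: 4·4+2·2 = 20 | 3·6+1·2 = 20
G: 4·0+2·1 = 2 | 3·0+1·2 = 2
B: 4·4+2·0 = 16 | 3·3+1·7 = 16
gcd(4,2,3,1) = 1

Coefficients: [4, 2, 3, 1]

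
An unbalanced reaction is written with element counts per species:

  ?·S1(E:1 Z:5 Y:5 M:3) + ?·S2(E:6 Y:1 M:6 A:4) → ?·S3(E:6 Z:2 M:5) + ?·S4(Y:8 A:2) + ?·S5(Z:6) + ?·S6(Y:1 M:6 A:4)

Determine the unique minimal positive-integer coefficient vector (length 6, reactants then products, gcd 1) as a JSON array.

E: 6·1+5·6 = 36 | 6·6+4·0+3·0+3·0 = 36
Z: 6·5+5·0 = 30 | 6·2+4·0+3·6+3·0 = 30
Y: 6·5+5·1 = 35 | 6·0+4·8+3·0+3·1 = 35
M: 6·3+5·6 = 48 | 6·5+4·0+3·0+3·6 = 48
A: 6·0+5·4 = 20 | 6·0+4·2+3·0+3·4 = 20
gcd(6,5,6,4,3,3) = 1

Coefficients: [6, 5, 6, 4, 3, 3]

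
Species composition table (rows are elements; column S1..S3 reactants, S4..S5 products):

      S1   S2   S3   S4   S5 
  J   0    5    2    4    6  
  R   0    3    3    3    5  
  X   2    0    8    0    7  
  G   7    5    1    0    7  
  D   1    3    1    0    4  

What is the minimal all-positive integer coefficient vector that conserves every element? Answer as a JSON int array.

Coefficients: [1, 6, 5, 1, 6]

J: 1·0+6·5+5·2 = 40 | 1·4+6·6 = 40
R: 1·0+6·3+5·3 = 33 | 1·3+6·5 = 33
X: 1·2+6·0+5·8 = 42 | 1·0+6·7 = 42
G: 1·7+6·5+5·1 = 42 | 1·0+6·7 = 42
D: 1·1+6·3+5·1 = 24 | 1·0+6·4 = 24
gcd(1,6,5,1,6) = 1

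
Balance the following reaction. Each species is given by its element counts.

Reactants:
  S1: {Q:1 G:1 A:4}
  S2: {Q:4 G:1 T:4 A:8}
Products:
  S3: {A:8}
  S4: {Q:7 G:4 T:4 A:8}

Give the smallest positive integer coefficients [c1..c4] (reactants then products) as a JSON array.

Q: 6·1+2·4 = 14 | 3·0+2·7 = 14
G: 6·1+2·1 = 8 | 3·0+2·4 = 8
T: 6·0+2·4 = 8 | 3·0+2·4 = 8
A: 6·4+2·8 = 40 | 3·8+2·8 = 40
gcd(6,2,3,2) = 1

Coefficients: [6, 2, 3, 2]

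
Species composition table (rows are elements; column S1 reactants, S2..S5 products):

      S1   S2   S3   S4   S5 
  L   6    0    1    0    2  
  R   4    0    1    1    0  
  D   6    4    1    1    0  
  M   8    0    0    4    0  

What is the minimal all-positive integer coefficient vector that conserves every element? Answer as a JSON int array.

L: 2·6 = 12 | 1·0+4·1+4·0+4·2 = 12
R: 2·4 = 8 | 1·0+4·1+4·1+4·0 = 8
D: 2·6 = 12 | 1·4+4·1+4·1+4·0 = 12
M: 2·8 = 16 | 1·0+4·0+4·4+4·0 = 16
gcd(2,1,4,4,4) = 1

Coefficients: [2, 1, 4, 4, 4]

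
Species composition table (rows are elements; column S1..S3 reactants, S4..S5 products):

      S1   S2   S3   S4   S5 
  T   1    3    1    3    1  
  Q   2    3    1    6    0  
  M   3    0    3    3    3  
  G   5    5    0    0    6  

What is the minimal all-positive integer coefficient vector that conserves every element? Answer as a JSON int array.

Coefficients: [4, 2, 4, 3, 5]

T: 4·1+2·3+4·1 = 14 | 3·3+5·1 = 14
Q: 4·2+2·3+4·1 = 18 | 3·6+5·0 = 18
M: 4·3+2·0+4·3 = 24 | 3·3+5·3 = 24
G: 4·5+2·5+4·0 = 30 | 3·0+5·6 = 30
gcd(4,2,4,3,5) = 1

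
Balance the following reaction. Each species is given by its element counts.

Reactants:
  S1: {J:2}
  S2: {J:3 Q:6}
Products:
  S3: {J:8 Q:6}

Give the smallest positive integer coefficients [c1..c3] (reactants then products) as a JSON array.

Coefficients: [5, 2, 2]

J: 5·2+2·3 = 16 | 2·8 = 16
Q: 5·0+2·6 = 12 | 2·6 = 12
gcd(5,2,2) = 1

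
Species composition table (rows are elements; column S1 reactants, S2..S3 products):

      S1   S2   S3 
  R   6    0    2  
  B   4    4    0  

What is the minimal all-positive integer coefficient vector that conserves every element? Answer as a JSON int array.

Coefficients: [1, 1, 3]

R: 1·6 = 6 | 1·0+3·2 = 6
B: 1·4 = 4 | 1·4+3·0 = 4
gcd(1,1,3) = 1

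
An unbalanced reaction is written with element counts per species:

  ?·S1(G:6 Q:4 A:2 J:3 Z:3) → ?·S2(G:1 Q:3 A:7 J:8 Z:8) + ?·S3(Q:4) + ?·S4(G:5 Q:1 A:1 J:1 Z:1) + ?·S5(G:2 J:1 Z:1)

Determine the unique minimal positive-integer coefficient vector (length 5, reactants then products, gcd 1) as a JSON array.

G: 6·6 = 36 | 1·1+4·0+5·5+5·2 = 36
Q: 6·4 = 24 | 1·3+4·4+5·1+5·0 = 24
A: 6·2 = 12 | 1·7+4·0+5·1+5·0 = 12
J: 6·3 = 18 | 1·8+4·0+5·1+5·1 = 18
Z: 6·3 = 18 | 1·8+4·0+5·1+5·1 = 18
gcd(6,1,4,5,5) = 1

Coefficients: [6, 1, 4, 5, 5]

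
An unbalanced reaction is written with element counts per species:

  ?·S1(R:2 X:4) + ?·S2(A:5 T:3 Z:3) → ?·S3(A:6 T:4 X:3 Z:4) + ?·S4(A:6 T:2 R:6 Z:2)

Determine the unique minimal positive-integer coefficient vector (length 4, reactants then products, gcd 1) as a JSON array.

Coefficients: [3, 6, 4, 1]

A: 3·0+6·5 = 30 | 4·6+1·6 = 30
T: 3·0+6·3 = 18 | 4·4+1·2 = 18
R: 3·2+6·0 = 6 | 4·0+1·6 = 6
X: 3·4+6·0 = 12 | 4·3+1·0 = 12
Z: 3·0+6·3 = 18 | 4·4+1·2 = 18
gcd(3,6,4,1) = 1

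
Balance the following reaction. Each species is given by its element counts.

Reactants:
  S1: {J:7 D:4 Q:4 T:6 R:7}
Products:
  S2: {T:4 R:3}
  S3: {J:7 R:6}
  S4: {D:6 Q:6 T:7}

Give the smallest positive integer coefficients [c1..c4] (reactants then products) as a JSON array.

Coefficients: [3, 1, 3, 2]

J: 3·7 = 21 | 1·0+3·7+2·0 = 21
D: 3·4 = 12 | 1·0+3·0+2·6 = 12
Q: 3·4 = 12 | 1·0+3·0+2·6 = 12
T: 3·6 = 18 | 1·4+3·0+2·7 = 18
R: 3·7 = 21 | 1·3+3·6+2·0 = 21
gcd(3,1,3,2) = 1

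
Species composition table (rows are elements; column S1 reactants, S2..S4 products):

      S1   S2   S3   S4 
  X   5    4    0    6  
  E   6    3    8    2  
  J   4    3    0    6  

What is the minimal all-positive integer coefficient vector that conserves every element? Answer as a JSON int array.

Coefficients: [6, 6, 2, 1]

X: 6·5 = 30 | 6·4+2·0+1·6 = 30
E: 6·6 = 36 | 6·3+2·8+1·2 = 36
J: 6·4 = 24 | 6·3+2·0+1·6 = 24
gcd(6,6,2,1) = 1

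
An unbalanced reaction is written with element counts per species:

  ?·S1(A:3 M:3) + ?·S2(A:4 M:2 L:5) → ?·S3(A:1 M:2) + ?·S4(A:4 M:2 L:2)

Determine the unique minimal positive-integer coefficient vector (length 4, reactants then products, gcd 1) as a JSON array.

A: 6·3+2·4 = 26 | 6·1+5·4 = 26
M: 6·3+2·2 = 22 | 6·2+5·2 = 22
L: 6·0+2·5 = 10 | 6·0+5·2 = 10
gcd(6,2,6,5) = 1

Coefficients: [6, 2, 6, 5]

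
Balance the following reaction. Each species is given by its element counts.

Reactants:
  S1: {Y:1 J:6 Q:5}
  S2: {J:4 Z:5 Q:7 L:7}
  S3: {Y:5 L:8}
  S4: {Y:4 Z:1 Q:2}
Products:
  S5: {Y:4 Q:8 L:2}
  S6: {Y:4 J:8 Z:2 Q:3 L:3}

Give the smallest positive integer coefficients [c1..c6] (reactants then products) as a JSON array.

Coefficients: [6, 1, 2, 5, 4, 5]

Y: 6·1+1·0+2·5+5·4 = 36 | 4·4+5·4 = 36
J: 6·6+1·4+2·0+5·0 = 40 | 4·0+5·8 = 40
Z: 6·0+1·5+2·0+5·1 = 10 | 4·0+5·2 = 10
Q: 6·5+1·7+2·0+5·2 = 47 | 4·8+5·3 = 47
L: 6·0+1·7+2·8+5·0 = 23 | 4·2+5·3 = 23
gcd(6,1,2,5,4,5) = 1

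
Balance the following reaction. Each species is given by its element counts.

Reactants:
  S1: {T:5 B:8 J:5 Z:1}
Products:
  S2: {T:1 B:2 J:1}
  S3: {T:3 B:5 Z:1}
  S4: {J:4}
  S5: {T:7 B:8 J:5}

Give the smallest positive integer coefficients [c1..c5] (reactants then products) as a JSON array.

Coefficients: [6, 5, 6, 5, 1]

T: 6·5 = 30 | 5·1+6·3+5·0+1·7 = 30
B: 6·8 = 48 | 5·2+6·5+5·0+1·8 = 48
J: 6·5 = 30 | 5·1+6·0+5·4+1·5 = 30
Z: 6·1 = 6 | 5·0+6·1+5·0+1·0 = 6
gcd(6,5,6,5,1) = 1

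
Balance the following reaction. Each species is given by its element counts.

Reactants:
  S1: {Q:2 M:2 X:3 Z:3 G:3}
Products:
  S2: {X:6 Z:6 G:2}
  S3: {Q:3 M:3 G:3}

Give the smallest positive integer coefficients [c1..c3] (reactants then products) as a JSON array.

Coefficients: [6, 3, 4]

Q: 6·2 = 12 | 3·0+4·3 = 12
M: 6·2 = 12 | 3·0+4·3 = 12
X: 6·3 = 18 | 3·6+4·0 = 18
Z: 6·3 = 18 | 3·6+4·0 = 18
G: 6·3 = 18 | 3·2+4·3 = 18
gcd(6,3,4) = 1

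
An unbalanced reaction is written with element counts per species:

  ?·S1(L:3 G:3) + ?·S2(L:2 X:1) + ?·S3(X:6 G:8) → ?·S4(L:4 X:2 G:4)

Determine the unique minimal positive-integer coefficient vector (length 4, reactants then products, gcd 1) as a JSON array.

Coefficients: [4, 4, 1, 5]

L: 4·3+4·2+1·0 = 20 | 5·4 = 20
X: 4·0+4·1+1·6 = 10 | 5·2 = 10
G: 4·3+4·0+1·8 = 20 | 5·4 = 20
gcd(4,4,1,5) = 1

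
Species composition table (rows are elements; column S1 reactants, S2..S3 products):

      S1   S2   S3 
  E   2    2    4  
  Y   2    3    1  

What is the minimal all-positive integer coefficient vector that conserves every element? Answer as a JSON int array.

Coefficients: [5, 3, 1]

E: 5·2 = 10 | 3·2+1·4 = 10
Y: 5·2 = 10 | 3·3+1·1 = 10
gcd(5,3,1) = 1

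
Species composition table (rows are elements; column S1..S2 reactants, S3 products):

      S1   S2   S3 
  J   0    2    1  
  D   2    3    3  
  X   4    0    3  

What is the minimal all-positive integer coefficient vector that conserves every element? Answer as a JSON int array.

J: 3·0+2·2 = 4 | 4·1 = 4
D: 3·2+2·3 = 12 | 4·3 = 12
X: 3·4+2·0 = 12 | 4·3 = 12
gcd(3,2,4) = 1

Coefficients: [3, 2, 4]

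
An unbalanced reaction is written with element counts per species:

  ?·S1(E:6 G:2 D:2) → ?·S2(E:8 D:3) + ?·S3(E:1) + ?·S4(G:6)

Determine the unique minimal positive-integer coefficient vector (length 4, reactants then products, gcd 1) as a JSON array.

E: 3·6 = 18 | 2·8+2·1+1·0 = 18
G: 3·2 = 6 | 2·0+2·0+1·6 = 6
D: 3·2 = 6 | 2·3+2·0+1·0 = 6
gcd(3,2,2,1) = 1

Coefficients: [3, 2, 2, 1]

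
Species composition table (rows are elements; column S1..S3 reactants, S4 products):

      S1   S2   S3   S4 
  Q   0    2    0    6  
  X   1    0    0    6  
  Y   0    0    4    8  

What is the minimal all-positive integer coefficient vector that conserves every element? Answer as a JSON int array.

Coefficients: [6, 3, 2, 1]

Q: 6·0+3·2+2·0 = 6 | 1·6 = 6
X: 6·1+3·0+2·0 = 6 | 1·6 = 6
Y: 6·0+3·0+2·4 = 8 | 1·8 = 8
gcd(6,3,2,1) = 1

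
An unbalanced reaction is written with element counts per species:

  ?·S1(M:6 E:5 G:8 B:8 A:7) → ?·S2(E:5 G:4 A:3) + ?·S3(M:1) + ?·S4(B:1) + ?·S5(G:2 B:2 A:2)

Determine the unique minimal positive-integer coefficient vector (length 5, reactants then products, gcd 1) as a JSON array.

M: 1·6 = 6 | 1·0+6·1+4·0+2·0 = 6
E: 1·5 = 5 | 1·5+6·0+4·0+2·0 = 5
G: 1·8 = 8 | 1·4+6·0+4·0+2·2 = 8
B: 1·8 = 8 | 1·0+6·0+4·1+2·2 = 8
A: 1·7 = 7 | 1·3+6·0+4·0+2·2 = 7
gcd(1,1,6,4,2) = 1

Coefficients: [1, 1, 6, 4, 2]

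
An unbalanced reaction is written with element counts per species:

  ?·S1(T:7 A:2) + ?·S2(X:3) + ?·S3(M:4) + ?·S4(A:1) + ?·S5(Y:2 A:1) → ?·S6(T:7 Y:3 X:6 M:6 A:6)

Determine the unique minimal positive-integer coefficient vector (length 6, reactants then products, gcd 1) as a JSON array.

Coefficients: [2, 4, 3, 5, 3, 2]

T: 2·7+4·0+3·0+5·0+3·0 = 14 | 2·7 = 14
Y: 2·0+4·0+3·0+5·0+3·2 = 6 | 2·3 = 6
X: 2·0+4·3+3·0+5·0+3·0 = 12 | 2·6 = 12
M: 2·0+4·0+3·4+5·0+3·0 = 12 | 2·6 = 12
A: 2·2+4·0+3·0+5·1+3·1 = 12 | 2·6 = 12
gcd(2,4,3,5,3,2) = 1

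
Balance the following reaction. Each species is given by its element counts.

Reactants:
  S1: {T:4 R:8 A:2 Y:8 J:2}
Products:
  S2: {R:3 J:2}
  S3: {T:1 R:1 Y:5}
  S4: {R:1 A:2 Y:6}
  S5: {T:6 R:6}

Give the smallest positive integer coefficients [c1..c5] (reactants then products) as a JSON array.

Coefficients: [5, 5, 2, 5, 3]

T: 5·4 = 20 | 5·0+2·1+5·0+3·6 = 20
R: 5·8 = 40 | 5·3+2·1+5·1+3·6 = 40
A: 5·2 = 10 | 5·0+2·0+5·2+3·0 = 10
Y: 5·8 = 40 | 5·0+2·5+5·6+3·0 = 40
J: 5·2 = 10 | 5·2+2·0+5·0+3·0 = 10
gcd(5,5,2,5,3) = 1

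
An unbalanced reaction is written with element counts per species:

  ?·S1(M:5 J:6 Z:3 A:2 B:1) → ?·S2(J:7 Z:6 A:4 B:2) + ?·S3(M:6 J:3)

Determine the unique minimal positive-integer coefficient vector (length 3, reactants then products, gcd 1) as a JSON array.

Coefficients: [6, 3, 5]

M: 6·5 = 30 | 3·0+5·6 = 30
J: 6·6 = 36 | 3·7+5·3 = 36
Z: 6·3 = 18 | 3·6+5·0 = 18
A: 6·2 = 12 | 3·4+5·0 = 12
B: 6·1 = 6 | 3·2+5·0 = 6
gcd(6,3,5) = 1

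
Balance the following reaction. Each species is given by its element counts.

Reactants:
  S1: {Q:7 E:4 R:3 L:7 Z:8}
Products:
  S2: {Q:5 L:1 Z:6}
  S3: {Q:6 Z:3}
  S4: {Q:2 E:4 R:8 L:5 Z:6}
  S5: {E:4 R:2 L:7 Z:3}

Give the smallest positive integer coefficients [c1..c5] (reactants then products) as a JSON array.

Coefficients: [6, 2, 5, 1, 5]

Q: 6·7 = 42 | 2·5+5·6+1·2+5·0 = 42
E: 6·4 = 24 | 2·0+5·0+1·4+5·4 = 24
R: 6·3 = 18 | 2·0+5·0+1·8+5·2 = 18
L: 6·7 = 42 | 2·1+5·0+1·5+5·7 = 42
Z: 6·8 = 48 | 2·6+5·3+1·6+5·3 = 48
gcd(6,2,5,1,5) = 1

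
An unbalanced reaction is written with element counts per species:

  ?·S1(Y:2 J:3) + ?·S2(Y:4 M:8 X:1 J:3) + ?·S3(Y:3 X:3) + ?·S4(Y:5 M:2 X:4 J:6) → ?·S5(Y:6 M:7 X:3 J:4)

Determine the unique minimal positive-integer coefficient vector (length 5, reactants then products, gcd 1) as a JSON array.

Coefficients: [1, 5, 3, 1, 6]

Y: 1·2+5·4+3·3+1·5 = 36 | 6·6 = 36
M: 1·0+5·8+3·0+1·2 = 42 | 6·7 = 42
X: 1·0+5·1+3·3+1·4 = 18 | 6·3 = 18
J: 1·3+5·3+3·0+1·6 = 24 | 6·4 = 24
gcd(1,5,3,1,6) = 1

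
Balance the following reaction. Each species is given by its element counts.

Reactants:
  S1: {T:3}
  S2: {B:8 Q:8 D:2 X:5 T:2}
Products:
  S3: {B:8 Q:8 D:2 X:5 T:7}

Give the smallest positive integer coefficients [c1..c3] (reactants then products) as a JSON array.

Coefficients: [5, 3, 3]

B: 5·0+3·8 = 24 | 3·8 = 24
Q: 5·0+3·8 = 24 | 3·8 = 24
D: 5·0+3·2 = 6 | 3·2 = 6
X: 5·0+3·5 = 15 | 3·5 = 15
T: 5·3+3·2 = 21 | 3·7 = 21
gcd(5,3,3) = 1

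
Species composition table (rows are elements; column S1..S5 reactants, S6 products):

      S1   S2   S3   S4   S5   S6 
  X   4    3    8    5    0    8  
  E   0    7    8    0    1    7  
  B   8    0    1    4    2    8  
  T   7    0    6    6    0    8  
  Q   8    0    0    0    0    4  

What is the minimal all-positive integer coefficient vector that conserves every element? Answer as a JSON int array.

Coefficients: [2, 1, 2, 1, 5, 4]

X: 2·4+1·3+2·8+1·5+5·0 = 32 | 4·8 = 32
E: 2·0+1·7+2·8+1·0+5·1 = 28 | 4·7 = 28
B: 2·8+1·0+2·1+1·4+5·2 = 32 | 4·8 = 32
T: 2·7+1·0+2·6+1·6+5·0 = 32 | 4·8 = 32
Q: 2·8+1·0+2·0+1·0+5·0 = 16 | 4·4 = 16
gcd(2,1,2,1,5,4) = 1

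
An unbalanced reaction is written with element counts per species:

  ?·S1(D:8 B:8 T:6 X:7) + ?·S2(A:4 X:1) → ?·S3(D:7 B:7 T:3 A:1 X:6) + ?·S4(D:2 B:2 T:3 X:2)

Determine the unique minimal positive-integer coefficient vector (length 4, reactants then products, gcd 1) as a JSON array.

D: 5·8+1·0 = 40 | 4·7+6·2 = 40
B: 5·8+1·0 = 40 | 4·7+6·2 = 40
T: 5·6+1·0 = 30 | 4·3+6·3 = 30
A: 5·0+1·4 = 4 | 4·1+6·0 = 4
X: 5·7+1·1 = 36 | 4·6+6·2 = 36
gcd(5,1,4,6) = 1

Coefficients: [5, 1, 4, 6]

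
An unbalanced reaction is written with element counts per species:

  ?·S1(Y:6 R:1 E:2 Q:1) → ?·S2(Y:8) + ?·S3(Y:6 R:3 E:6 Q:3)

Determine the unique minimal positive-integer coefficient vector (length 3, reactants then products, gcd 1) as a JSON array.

Y: 6·6 = 36 | 3·8+2·6 = 36
R: 6·1 = 6 | 3·0+2·3 = 6
E: 6·2 = 12 | 3·0+2·6 = 12
Q: 6·1 = 6 | 3·0+2·3 = 6
gcd(6,3,2) = 1

Coefficients: [6, 3, 2]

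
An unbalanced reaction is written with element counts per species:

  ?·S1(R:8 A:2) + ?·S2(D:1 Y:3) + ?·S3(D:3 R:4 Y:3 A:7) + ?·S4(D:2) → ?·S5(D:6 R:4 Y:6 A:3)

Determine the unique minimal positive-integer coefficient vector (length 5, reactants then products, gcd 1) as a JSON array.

Coefficients: [1, 5, 1, 5, 3]

D: 1·0+5·1+1·3+5·2 = 18 | 3·6 = 18
R: 1·8+5·0+1·4+5·0 = 12 | 3·4 = 12
Y: 1·0+5·3+1·3+5·0 = 18 | 3·6 = 18
A: 1·2+5·0+1·7+5·0 = 9 | 3·3 = 9
gcd(1,5,1,5,3) = 1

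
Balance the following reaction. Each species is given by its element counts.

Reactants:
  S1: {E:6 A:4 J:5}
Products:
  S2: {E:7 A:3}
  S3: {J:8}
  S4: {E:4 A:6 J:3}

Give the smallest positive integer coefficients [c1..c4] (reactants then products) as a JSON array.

E: 6·6 = 36 | 4·7+3·0+2·4 = 36
A: 6·4 = 24 | 4·3+3·0+2·6 = 24
J: 6·5 = 30 | 4·0+3·8+2·3 = 30
gcd(6,4,3,2) = 1

Coefficients: [6, 4, 3, 2]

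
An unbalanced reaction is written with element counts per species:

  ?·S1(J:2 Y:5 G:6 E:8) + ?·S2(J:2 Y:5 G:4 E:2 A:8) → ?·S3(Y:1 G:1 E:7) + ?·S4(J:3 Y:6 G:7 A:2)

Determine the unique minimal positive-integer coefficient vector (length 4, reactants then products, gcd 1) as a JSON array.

Coefficients: [5, 1, 6, 4]

J: 5·2+1·2 = 12 | 6·0+4·3 = 12
Y: 5·5+1·5 = 30 | 6·1+4·6 = 30
G: 5·6+1·4 = 34 | 6·1+4·7 = 34
E: 5·8+1·2 = 42 | 6·7+4·0 = 42
A: 5·0+1·8 = 8 | 6·0+4·2 = 8
gcd(5,1,6,4) = 1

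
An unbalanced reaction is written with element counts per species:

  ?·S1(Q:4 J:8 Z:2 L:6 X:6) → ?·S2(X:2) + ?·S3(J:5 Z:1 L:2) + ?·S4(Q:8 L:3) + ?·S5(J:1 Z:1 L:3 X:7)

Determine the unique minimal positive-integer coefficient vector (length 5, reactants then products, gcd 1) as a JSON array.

Q: 4·4 = 16 | 5·0+6·0+2·8+2·0 = 16
J: 4·8 = 32 | 5·0+6·5+2·0+2·1 = 32
Z: 4·2 = 8 | 5·0+6·1+2·0+2·1 = 8
L: 4·6 = 24 | 5·0+6·2+2·3+2·3 = 24
X: 4·6 = 24 | 5·2+6·0+2·0+2·7 = 24
gcd(4,5,6,2,2) = 1

Coefficients: [4, 5, 6, 2, 2]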